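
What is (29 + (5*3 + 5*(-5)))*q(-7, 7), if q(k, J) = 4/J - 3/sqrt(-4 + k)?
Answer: 76/7 + 57*I*sqrt(11)/11 ≈ 10.857 + 17.186*I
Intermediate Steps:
q(k, J) = -3/sqrt(-4 + k) + 4/J (q(k, J) = 4/J - 3/sqrt(-4 + k) = -3/sqrt(-4 + k) + 4/J)
(29 + (5*3 + 5*(-5)))*q(-7, 7) = (29 + (5*3 + 5*(-5)))*(-3/sqrt(-4 - 7) + 4/7) = (29 + (15 - 25))*(-(-3)*I*sqrt(11)/11 + 4*(1/7)) = (29 - 10)*(-(-3)*I*sqrt(11)/11 + 4/7) = 19*(3*I*sqrt(11)/11 + 4/7) = 19*(4/7 + 3*I*sqrt(11)/11) = 76/7 + 57*I*sqrt(11)/11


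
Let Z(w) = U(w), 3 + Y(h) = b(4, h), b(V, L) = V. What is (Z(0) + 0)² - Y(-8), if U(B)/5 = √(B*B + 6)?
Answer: 149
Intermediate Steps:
U(B) = 5*√(6 + B²) (U(B) = 5*√(B*B + 6) = 5*√(B² + 6) = 5*√(6 + B²))
Y(h) = 1 (Y(h) = -3 + 4 = 1)
Z(w) = 5*√(6 + w²)
(Z(0) + 0)² - Y(-8) = (5*√(6 + 0²) + 0)² - 1*1 = (5*√(6 + 0) + 0)² - 1 = (5*√6 + 0)² - 1 = (5*√6)² - 1 = 150 - 1 = 149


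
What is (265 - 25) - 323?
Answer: -83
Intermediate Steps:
(265 - 25) - 323 = 240 - 323 = -83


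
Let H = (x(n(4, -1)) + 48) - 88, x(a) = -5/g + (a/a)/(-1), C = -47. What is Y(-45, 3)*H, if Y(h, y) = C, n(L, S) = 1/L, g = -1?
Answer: 1692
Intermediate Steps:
Y(h, y) = -47
x(a) = 4 (x(a) = -5/(-1) + (a/a)/(-1) = -5*(-1) + 1*(-1) = 5 - 1 = 4)
H = -36 (H = (4 + 48) - 88 = 52 - 88 = -36)
Y(-45, 3)*H = -47*(-36) = 1692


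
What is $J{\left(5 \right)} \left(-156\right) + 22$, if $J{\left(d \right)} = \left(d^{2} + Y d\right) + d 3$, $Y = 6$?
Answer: $-10898$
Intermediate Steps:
$J{\left(d \right)} = d^{2} + 9 d$ ($J{\left(d \right)} = \left(d^{2} + 6 d\right) + d 3 = \left(d^{2} + 6 d\right) + 3 d = d^{2} + 9 d$)
$J{\left(5 \right)} \left(-156\right) + 22 = 5 \left(9 + 5\right) \left(-156\right) + 22 = 5 \cdot 14 \left(-156\right) + 22 = 70 \left(-156\right) + 22 = -10920 + 22 = -10898$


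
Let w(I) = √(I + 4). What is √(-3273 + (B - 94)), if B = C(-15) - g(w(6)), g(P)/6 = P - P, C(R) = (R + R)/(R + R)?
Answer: 3*I*√374 ≈ 58.017*I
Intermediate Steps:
w(I) = √(4 + I)
C(R) = 1 (C(R) = (2*R)/((2*R)) = (2*R)*(1/(2*R)) = 1)
g(P) = 0 (g(P) = 6*(P - P) = 6*0 = 0)
B = 1 (B = 1 - 1*0 = 1 + 0 = 1)
√(-3273 + (B - 94)) = √(-3273 + (1 - 94)) = √(-3273 - 93) = √(-3366) = 3*I*√374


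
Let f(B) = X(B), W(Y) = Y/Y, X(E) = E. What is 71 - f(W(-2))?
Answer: 70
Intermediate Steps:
W(Y) = 1
f(B) = B
71 - f(W(-2)) = 71 - 1*1 = 71 - 1 = 70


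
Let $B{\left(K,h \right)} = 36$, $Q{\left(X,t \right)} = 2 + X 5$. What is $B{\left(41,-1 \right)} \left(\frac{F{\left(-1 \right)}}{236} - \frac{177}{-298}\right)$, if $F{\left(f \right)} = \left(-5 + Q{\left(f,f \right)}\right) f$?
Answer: $\frac{198702}{8791} \approx 22.603$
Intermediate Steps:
$Q{\left(X,t \right)} = 2 + 5 X$
$F{\left(f \right)} = f \left(-3 + 5 f\right)$ ($F{\left(f \right)} = \left(-5 + \left(2 + 5 f\right)\right) f = \left(-3 + 5 f\right) f = f \left(-3 + 5 f\right)$)
$B{\left(41,-1 \right)} \left(\frac{F{\left(-1 \right)}}{236} - \frac{177}{-298}\right) = 36 \left(\frac{\left(-1\right) \left(-3 + 5 \left(-1\right)\right)}{236} - \frac{177}{-298}\right) = 36 \left(- (-3 - 5) \frac{1}{236} - - \frac{177}{298}\right) = 36 \left(\left(-1\right) \left(-8\right) \frac{1}{236} + \frac{177}{298}\right) = 36 \left(8 \cdot \frac{1}{236} + \frac{177}{298}\right) = 36 \left(\frac{2}{59} + \frac{177}{298}\right) = 36 \cdot \frac{11039}{17582} = \frac{198702}{8791}$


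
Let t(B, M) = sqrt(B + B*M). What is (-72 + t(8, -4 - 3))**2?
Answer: 5136 - 576*I*sqrt(3) ≈ 5136.0 - 997.66*I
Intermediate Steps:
(-72 + t(8, -4 - 3))**2 = (-72 + sqrt(8*(1 + (-4 - 3))))**2 = (-72 + sqrt(8*(1 - 7)))**2 = (-72 + sqrt(8*(-6)))**2 = (-72 + sqrt(-48))**2 = (-72 + 4*I*sqrt(3))**2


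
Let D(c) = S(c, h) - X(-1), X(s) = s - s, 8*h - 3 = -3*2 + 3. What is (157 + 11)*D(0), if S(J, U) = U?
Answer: 0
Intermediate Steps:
h = 0 (h = 3/8 + (-3*2 + 3)/8 = 3/8 + (-6 + 3)/8 = 3/8 + (⅛)*(-3) = 3/8 - 3/8 = 0)
X(s) = 0
D(c) = 0 (D(c) = 0 - 1*0 = 0 + 0 = 0)
(157 + 11)*D(0) = (157 + 11)*0 = 168*0 = 0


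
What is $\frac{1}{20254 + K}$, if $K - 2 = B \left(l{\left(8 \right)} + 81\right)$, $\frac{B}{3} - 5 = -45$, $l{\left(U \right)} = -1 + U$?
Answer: $\frac{1}{9696} \approx 0.00010314$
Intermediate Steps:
$B = -120$ ($B = 15 + 3 \left(-45\right) = 15 - 135 = -120$)
$K = -10558$ ($K = 2 - 120 \left(\left(-1 + 8\right) + 81\right) = 2 - 120 \left(7 + 81\right) = 2 - 10560 = -10558$)
$\frac{1}{20254 + K} = \frac{1}{20254 - 10558} = \frac{1}{9696}$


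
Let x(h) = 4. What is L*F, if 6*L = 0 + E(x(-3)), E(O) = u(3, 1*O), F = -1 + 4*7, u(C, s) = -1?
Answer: -9/2 ≈ -4.5000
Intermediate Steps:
F = 27 (F = -1 + 28 = 27)
E(O) = -1
L = -1/6 (L = (0 - 1)/6 = (1/6)*(-1) = -1/6 ≈ -0.16667)
L*F = -1/6*27 = -9/2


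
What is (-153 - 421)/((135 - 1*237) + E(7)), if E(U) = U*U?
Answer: 574/53 ≈ 10.830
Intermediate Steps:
E(U) = U²
(-153 - 421)/((135 - 1*237) + E(7)) = (-153 - 421)/((135 - 1*237) + 7²) = -574/((135 - 237) + 49) = -574/(-102 + 49) = -574/(-53) = -574*(-1/53) = 574/53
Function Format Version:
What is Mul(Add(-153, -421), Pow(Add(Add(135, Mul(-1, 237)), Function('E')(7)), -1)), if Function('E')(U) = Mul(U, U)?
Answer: Rational(574, 53) ≈ 10.830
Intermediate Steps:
Function('E')(U) = Pow(U, 2)
Mul(Add(-153, -421), Pow(Add(Add(135, Mul(-1, 237)), Function('E')(7)), -1)) = Mul(Add(-153, -421), Pow(Add(Add(135, Mul(-1, 237)), Pow(7, 2)), -1)) = Mul(-574, Pow(Add(Add(135, -237), 49), -1)) = Mul(-574, Pow(Add(-102, 49), -1)) = Mul(-574, Pow(-53, -1)) = Mul(-574, Rational(-1, 53)) = Rational(574, 53)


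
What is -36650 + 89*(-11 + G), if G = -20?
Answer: -39409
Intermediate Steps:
-36650 + 89*(-11 + G) = -36650 + 89*(-11 - 20) = -36650 + 89*(-31) = -36650 - 2759 = -39409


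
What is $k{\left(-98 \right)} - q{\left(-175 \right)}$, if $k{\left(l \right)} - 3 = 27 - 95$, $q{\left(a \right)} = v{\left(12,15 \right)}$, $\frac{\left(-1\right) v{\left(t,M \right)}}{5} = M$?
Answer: $10$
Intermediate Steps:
$v{\left(t,M \right)} = - 5 M$
$q{\left(a \right)} = -75$ ($q{\left(a \right)} = \left(-5\right) 15 = -75$)
$k{\left(l \right)} = -65$ ($k{\left(l \right)} = 3 + \left(27 - 95\right) = 3 - 68 = -65$)
$k{\left(-98 \right)} - q{\left(-175 \right)} = -65 - -75 = -65 + 75 = 10$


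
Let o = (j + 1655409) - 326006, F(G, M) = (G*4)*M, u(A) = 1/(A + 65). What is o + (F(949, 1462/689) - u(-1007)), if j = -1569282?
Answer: -11574055333/49926 ≈ -2.3182e+5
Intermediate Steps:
u(A) = 1/(65 + A)
F(G, M) = 4*G*M (F(G, M) = (4*G)*M = 4*G*M)
o = -239879 (o = (-1569282 + 1655409) - 326006 = 86127 - 326006 = -239879)
o + (F(949, 1462/689) - u(-1007)) = -239879 + (4*949*(1462/689) - 1/(65 - 1007)) = -239879 + (4*949*(1462*(1/689)) - 1/(-942)) = -239879 + (4*949*(1462/689) - 1*(-1/942)) = -239879 + (426904/53 + 1/942) = -239879 + 402143621/49926 = -11574055333/49926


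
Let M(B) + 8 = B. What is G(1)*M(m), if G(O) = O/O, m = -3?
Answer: -11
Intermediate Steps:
M(B) = -8 + B
G(O) = 1
G(1)*M(m) = 1*(-8 - 3) = 1*(-11) = -11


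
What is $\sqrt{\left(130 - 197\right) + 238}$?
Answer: $3 \sqrt{19} \approx 13.077$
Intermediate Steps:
$\sqrt{\left(130 - 197\right) + 238} = \sqrt{-67 + 238} = \sqrt{171} = 3 \sqrt{19}$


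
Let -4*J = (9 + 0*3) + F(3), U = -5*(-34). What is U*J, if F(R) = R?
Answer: -510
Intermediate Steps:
U = 170
J = -3 (J = -((9 + 0*3) + 3)/4 = -((9 + 0) + 3)/4 = -(9 + 3)/4 = -1/4*12 = -3)
U*J = 170*(-3) = -510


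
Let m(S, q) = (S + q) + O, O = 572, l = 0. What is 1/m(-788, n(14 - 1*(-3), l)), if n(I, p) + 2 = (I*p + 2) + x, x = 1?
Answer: -1/215 ≈ -0.0046512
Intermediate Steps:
n(I, p) = 1 + I*p (n(I, p) = -2 + ((I*p + 2) + 1) = -2 + ((2 + I*p) + 1) = -2 + (3 + I*p) = 1 + I*p)
m(S, q) = 572 + S + q (m(S, q) = (S + q) + 572 = 572 + S + q)
1/m(-788, n(14 - 1*(-3), l)) = 1/(572 - 788 + (1 + (14 - 1*(-3))*0)) = 1/(572 - 788 + (1 + (14 + 3)*0)) = 1/(572 - 788 + (1 + 17*0)) = 1/(572 - 788 + (1 + 0)) = 1/(572 - 788 + 1) = 1/(-215) = -1/215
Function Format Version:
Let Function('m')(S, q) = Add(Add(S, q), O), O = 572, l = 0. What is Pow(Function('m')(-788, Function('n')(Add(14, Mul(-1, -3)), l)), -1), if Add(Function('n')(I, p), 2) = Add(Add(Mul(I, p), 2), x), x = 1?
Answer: Rational(-1, 215) ≈ -0.0046512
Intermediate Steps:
Function('n')(I, p) = Add(1, Mul(I, p)) (Function('n')(I, p) = Add(-2, Add(Add(Mul(I, p), 2), 1)) = Add(-2, Add(Add(2, Mul(I, p)), 1)) = Add(-2, Add(3, Mul(I, p))) = Add(1, Mul(I, p)))
Function('m')(S, q) = Add(572, S, q) (Function('m')(S, q) = Add(Add(S, q), 572) = Add(572, S, q))
Pow(Function('m')(-788, Function('n')(Add(14, Mul(-1, -3)), l)), -1) = Pow(Add(572, -788, Add(1, Mul(Add(14, Mul(-1, -3)), 0))), -1) = Pow(Add(572, -788, Add(1, Mul(Add(14, 3), 0))), -1) = Pow(Add(572, -788, Add(1, Mul(17, 0))), -1) = Pow(Add(572, -788, Add(1, 0)), -1) = Pow(Add(572, -788, 1), -1) = Pow(-215, -1) = Rational(-1, 215)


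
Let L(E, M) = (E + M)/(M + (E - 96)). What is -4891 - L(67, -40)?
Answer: -112484/23 ≈ -4890.6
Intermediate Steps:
L(E, M) = (E + M)/(-96 + E + M) (L(E, M) = (E + M)/(M + (-96 + E)) = (E + M)/(-96 + E + M))
-4891 - L(67, -40) = -4891 - (67 - 40)/(-96 + 67 - 40) = -4891 - 27/(-69) = -4891 - (-1)*27/69 = -4891 - 1*(-9/23) = -4891 + 9/23 = -112484/23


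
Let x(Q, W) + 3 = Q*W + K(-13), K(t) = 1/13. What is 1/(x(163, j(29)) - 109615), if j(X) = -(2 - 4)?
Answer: -13/1420795 ≈ -9.1498e-6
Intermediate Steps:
K(t) = 1/13
j(X) = 2 (j(X) = -1*(-2) = 2)
x(Q, W) = -38/13 + Q*W (x(Q, W) = -3 + (Q*W + 1/13) = -3 + (1/13 + Q*W) = -38/13 + Q*W)
1/(x(163, j(29)) - 109615) = 1/((-38/13 + 163*2) - 109615) = 1/((-38/13 + 326) - 109615) = 1/(4200/13 - 109615) = 1/(-1420795/13) = -13/1420795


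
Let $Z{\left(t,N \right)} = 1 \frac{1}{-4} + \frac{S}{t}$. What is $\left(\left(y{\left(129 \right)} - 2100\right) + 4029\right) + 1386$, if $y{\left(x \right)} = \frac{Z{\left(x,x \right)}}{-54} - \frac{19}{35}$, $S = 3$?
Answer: $\frac{359155031}{108360} \approx 3314.5$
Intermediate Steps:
$Z{\left(t,N \right)} = - \frac{1}{4} + \frac{3}{t}$ ($Z{\left(t,N \right)} = 1 \frac{1}{-4} + \frac{3}{t} = 1 \left(- \frac{1}{4}\right) + \frac{3}{t} = - \frac{1}{4} + \frac{3}{t}$)
$y{\left(x \right)} = - \frac{19}{35} - \frac{12 - x}{216 x}$ ($y{\left(x \right)} = \frac{\frac{1}{4} \frac{1}{x} \left(12 - x\right)}{-54} - \frac{19}{35} = \frac{12 - x}{4 x} \left(- \frac{1}{54}\right) - \frac{19}{35} = - \frac{12 - x}{216 x} - \frac{19}{35} = - \frac{19}{35} - \frac{12 - x}{216 x}$)
$\left(\left(y{\left(129 \right)} - 2100\right) + 4029\right) + 1386 = \left(\left(\frac{-420 - 524901}{7560 \cdot 129} - 2100\right) + 4029\right) + 1386 = \left(\left(\frac{1}{7560} \cdot \frac{1}{129} \left(-420 - 524901\right) - 2100\right) + 4029\right) + 1386 = \left(\left(\frac{1}{7560} \cdot \frac{1}{129} \left(-525321\right) - 2100\right) + 4029\right) + 1386 = \left(\left(- \frac{58369}{108360} - 2100\right) + 4029\right) + 1386 = \left(- \frac{227614369}{108360} + 4029\right) + 1386 = \frac{208968071}{108360} + 1386 = \frac{359155031}{108360}$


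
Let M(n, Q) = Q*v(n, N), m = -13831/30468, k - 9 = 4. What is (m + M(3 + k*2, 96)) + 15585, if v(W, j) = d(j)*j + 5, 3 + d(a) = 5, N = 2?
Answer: 501154301/30468 ≈ 16449.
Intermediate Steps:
k = 13 (k = 9 + 4 = 13)
d(a) = 2 (d(a) = -3 + 5 = 2)
m = -13831/30468 (m = -13831*1/30468 = -13831/30468 ≈ -0.45395)
v(W, j) = 5 + 2*j (v(W, j) = 2*j + 5 = 5 + 2*j)
M(n, Q) = 9*Q (M(n, Q) = Q*(5 + 2*2) = Q*(5 + 4) = Q*9 = 9*Q)
(m + M(3 + k*2, 96)) + 15585 = (-13831/30468 + 9*96) + 15585 = (-13831/30468 + 864) + 15585 = 26310521/30468 + 15585 = 501154301/30468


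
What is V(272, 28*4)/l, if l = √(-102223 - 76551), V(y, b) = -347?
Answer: 347*I*√178774/178774 ≈ 0.82069*I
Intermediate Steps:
l = I*√178774 (l = √(-178774) = I*√178774 ≈ 422.82*I)
V(272, 28*4)/l = -347*(-I*√178774/178774) = -(-347)*I*√178774/178774 = 347*I*√178774/178774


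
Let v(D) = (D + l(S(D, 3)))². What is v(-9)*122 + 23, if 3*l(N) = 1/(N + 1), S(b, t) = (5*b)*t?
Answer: 800785267/80802 ≈ 9910.5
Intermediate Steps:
S(b, t) = 5*b*t
l(N) = 1/(3*(1 + N)) (l(N) = 1/(3*(N + 1)) = 1/(3*(1 + N)))
v(D) = (D + 1/(3*(1 + 15*D)))² (v(D) = (D + 1/(3*(1 + 5*D*3)))² = (D + 1/(3*(1 + 15*D)))²)
v(-9)*122 + 23 = (-9 + 1/(3*(1 + 15*(-9))))²*122 + 23 = (-9 + 1/(3*(1 - 135)))²*122 + 23 = (-9 + (⅓)/(-134))²*122 + 23 = (-9 + (⅓)*(-1/134))²*122 + 23 = (-9 - 1/402)²*122 + 23 = (-3619/402)²*122 + 23 = (13097161/161604)*122 + 23 = 798926821/80802 + 23 = 800785267/80802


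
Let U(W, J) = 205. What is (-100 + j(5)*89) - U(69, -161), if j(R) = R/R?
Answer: -216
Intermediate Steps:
j(R) = 1
(-100 + j(5)*89) - U(69, -161) = (-100 + 1*89) - 1*205 = (-100 + 89) - 205 = -11 - 205 = -216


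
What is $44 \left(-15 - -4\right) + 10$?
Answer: $-474$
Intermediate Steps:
$44 \left(-15 - -4\right) + 10 = 44 \left(-15 + 4\right) + 10 = 44 \left(-11\right) + 10 = -484 + 10 = -474$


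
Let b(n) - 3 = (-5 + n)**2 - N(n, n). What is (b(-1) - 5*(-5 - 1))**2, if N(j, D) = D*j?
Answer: 4624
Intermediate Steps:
b(n) = 3 + (-5 + n)**2 - n**2 (b(n) = 3 + ((-5 + n)**2 - n*n) = 3 + ((-5 + n)**2 - n**2) = 3 + (-5 + n)**2 - n**2)
(b(-1) - 5*(-5 - 1))**2 = ((28 - 10*(-1)) - 5*(-5 - 1))**2 = ((28 + 10) - 5*(-6))**2 = (38 + 30)**2 = 68**2 = 4624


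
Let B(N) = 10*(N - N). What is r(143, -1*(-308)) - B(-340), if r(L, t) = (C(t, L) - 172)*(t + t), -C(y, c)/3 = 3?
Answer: -111496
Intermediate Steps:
C(y, c) = -9 (C(y, c) = -3*3 = -9)
r(L, t) = -362*t (r(L, t) = (-9 - 172)*(t + t) = -362*t)
B(N) = 0 (B(N) = 10*0 = 0)
r(143, -1*(-308)) - B(-340) = -(-362)*(-308) - 1*0 = -362*308 + 0 = -111496 + 0 = -111496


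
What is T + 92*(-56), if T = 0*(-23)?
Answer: -5152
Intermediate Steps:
T = 0
T + 92*(-56) = 0 + 92*(-56) = 0 - 5152 = -5152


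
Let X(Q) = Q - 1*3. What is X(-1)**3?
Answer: -64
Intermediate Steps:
X(Q) = -3 + Q (X(Q) = Q - 3 = -3 + Q)
X(-1)**3 = (-3 - 1)**3 = (-4)**3 = -64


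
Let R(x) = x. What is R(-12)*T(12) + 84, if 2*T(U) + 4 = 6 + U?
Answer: 0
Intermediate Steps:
T(U) = 1 + U/2 (T(U) = -2 + (6 + U)/2 = -2 + (3 + U/2) = 1 + U/2)
R(-12)*T(12) + 84 = -12*(1 + (1/2)*12) + 84 = -12*(1 + 6) + 84 = -12*7 + 84 = -84 + 84 = 0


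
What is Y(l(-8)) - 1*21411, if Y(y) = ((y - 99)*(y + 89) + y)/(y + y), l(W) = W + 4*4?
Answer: -351395/16 ≈ -21962.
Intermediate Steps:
l(W) = 16 + W (l(W) = W + 16 = 16 + W)
Y(y) = (y + (-99 + y)*(89 + y))/(2*y) (Y(y) = ((-99 + y)*(89 + y) + y)/((2*y)) = (y + (-99 + y)*(89 + y))*(1/(2*y)) = (y + (-99 + y)*(89 + y))/(2*y))
Y(l(-8)) - 1*21411 = (-8811 + (16 - 8)*(-9 + (16 - 8)))/(2*(16 - 8)) - 1*21411 = (½)*(-8811 + 8*(-9 + 8))/8 - 21411 = (½)*(⅛)*(-8811 + 8*(-1)) - 21411 = (½)*(⅛)*(-8811 - 8) - 21411 = (½)*(⅛)*(-8819) - 21411 = -8819/16 - 21411 = -351395/16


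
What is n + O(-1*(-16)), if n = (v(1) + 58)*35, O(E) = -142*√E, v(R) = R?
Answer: 1497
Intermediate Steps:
n = 2065 (n = (1 + 58)*35 = 59*35 = 2065)
n + O(-1*(-16)) = 2065 - 142*√16 = 2065 - 142*4 = 2065 - 568 = 1497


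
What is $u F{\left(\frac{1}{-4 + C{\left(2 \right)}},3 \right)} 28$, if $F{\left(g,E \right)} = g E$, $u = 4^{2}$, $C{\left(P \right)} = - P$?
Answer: $-224$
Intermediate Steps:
$u = 16$
$F{\left(g,E \right)} = E g$
$u F{\left(\frac{1}{-4 + C{\left(2 \right)}},3 \right)} 28 = 16 \frac{3}{-4 - 2} \cdot 28 = 16 \frac{3}{-6} \cdot 28 = 16 \cdot 3 \left(- \frac{1}{6}\right) 28 = 16 \left(- \frac{1}{2}\right) 28 = \left(-8\right) 28 = -224$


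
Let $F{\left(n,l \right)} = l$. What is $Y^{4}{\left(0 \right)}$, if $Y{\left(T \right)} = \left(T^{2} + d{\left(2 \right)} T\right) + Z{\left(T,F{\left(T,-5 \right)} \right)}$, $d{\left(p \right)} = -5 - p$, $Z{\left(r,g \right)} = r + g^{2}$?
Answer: $390625$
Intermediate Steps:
$Y{\left(T \right)} = 25 + T^{2} - 6 T$ ($Y{\left(T \right)} = \left(T^{2} + \left(-5 - 2\right) T\right) + \left(T + \left(-5\right)^{2}\right) = \left(T^{2} + \left(-5 - 2\right) T\right) + \left(T + 25\right) = \left(T^{2} - 7 T\right) + \left(25 + T\right) = 25 + T^{2} - 6 T$)
$Y^{4}{\left(0 \right)} = \left(25 + 0^{2} - 0\right)^{4} = \left(25 + 0 + 0\right)^{4} = 25^{4} = 390625$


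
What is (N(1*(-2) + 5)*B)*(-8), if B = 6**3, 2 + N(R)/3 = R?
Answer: -5184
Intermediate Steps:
N(R) = -6 + 3*R
B = 216
(N(1*(-2) + 5)*B)*(-8) = ((-6 + 3*(1*(-2) + 5))*216)*(-8) = ((-6 + 3*(-2 + 5))*216)*(-8) = ((-6 + 3*3)*216)*(-8) = ((-6 + 9)*216)*(-8) = (3*216)*(-8) = 648*(-8) = -5184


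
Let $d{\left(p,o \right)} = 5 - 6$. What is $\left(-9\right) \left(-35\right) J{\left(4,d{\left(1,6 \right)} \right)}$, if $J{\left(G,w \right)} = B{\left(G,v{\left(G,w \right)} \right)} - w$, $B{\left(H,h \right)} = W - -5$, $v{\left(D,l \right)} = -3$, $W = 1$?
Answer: $2205$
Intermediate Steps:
$d{\left(p,o \right)} = -1$ ($d{\left(p,o \right)} = 5 - 6 = -1$)
$B{\left(H,h \right)} = 6$ ($B{\left(H,h \right)} = 1 - -5 = 1 + 5 = 6$)
$J{\left(G,w \right)} = 6 - w$
$\left(-9\right) \left(-35\right) J{\left(4,d{\left(1,6 \right)} \right)} = \left(-9\right) \left(-35\right) \left(6 - -1\right) = 315 \left(6 + 1\right) = 315 \cdot 7 = 2205$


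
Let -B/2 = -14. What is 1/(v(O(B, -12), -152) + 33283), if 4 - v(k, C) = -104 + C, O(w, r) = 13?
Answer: 1/33543 ≈ 2.9812e-5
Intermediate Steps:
B = 28 (B = -2*(-14) = 28)
v(k, C) = 108 - C (v(k, C) = 4 - (-104 + C) = 4 + (104 - C) = 108 - C)
1/(v(O(B, -12), -152) + 33283) = 1/((108 - 1*(-152)) + 33283) = 1/((108 + 152) + 33283) = 1/(260 + 33283) = 1/33543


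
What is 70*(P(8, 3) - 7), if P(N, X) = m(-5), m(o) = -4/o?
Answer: -434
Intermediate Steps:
P(N, X) = ⅘ (P(N, X) = -4/(-5) = -4*(-⅕) = ⅘)
70*(P(8, 3) - 7) = 70*(⅘ - 7) = 70*(-31/5) = -434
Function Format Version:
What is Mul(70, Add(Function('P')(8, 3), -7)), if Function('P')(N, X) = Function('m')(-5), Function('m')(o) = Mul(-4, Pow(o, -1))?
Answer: -434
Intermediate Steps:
Function('P')(N, X) = Rational(4, 5) (Function('P')(N, X) = Mul(-4, Pow(-5, -1)) = Mul(-4, Rational(-1, 5)) = Rational(4, 5))
Mul(70, Add(Function('P')(8, 3), -7)) = Mul(70, Add(Rational(4, 5), -7)) = Mul(70, Rational(-31, 5)) = -434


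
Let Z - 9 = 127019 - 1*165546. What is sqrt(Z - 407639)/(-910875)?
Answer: -I*sqrt(49573)/303625 ≈ -0.00073331*I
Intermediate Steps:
Z = -38518 (Z = 9 + (127019 - 1*165546) = 9 + (127019 - 165546) = 9 - 38527 = -38518)
sqrt(Z - 407639)/(-910875) = sqrt(-38518 - 407639)/(-910875) = sqrt(-446157)*(-1/910875) = (3*I*sqrt(49573))*(-1/910875) = -I*sqrt(49573)/303625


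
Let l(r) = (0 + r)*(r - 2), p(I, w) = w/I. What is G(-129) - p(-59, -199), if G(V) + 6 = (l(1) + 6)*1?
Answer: -258/59 ≈ -4.3729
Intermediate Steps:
l(r) = r*(-2 + r)
G(V) = -1 (G(V) = -6 + (1*(-2 + 1) + 6)*1 = -6 + (1*(-1) + 6)*1 = -6 + (-1 + 6)*1 = -6 + 5*1 = -6 + 5 = -1)
G(-129) - p(-59, -199) = -1 - (-199)/(-59) = -1 - (-199)*(-1)/59 = -1 - 1*199/59 = -1 - 199/59 = -258/59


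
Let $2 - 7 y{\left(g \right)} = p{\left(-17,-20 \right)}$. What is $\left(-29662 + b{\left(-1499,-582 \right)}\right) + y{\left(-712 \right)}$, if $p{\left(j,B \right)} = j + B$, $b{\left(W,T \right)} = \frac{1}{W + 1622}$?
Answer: $- \frac{25534178}{861} \approx -29656.0$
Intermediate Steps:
$b{\left(W,T \right)} = \frac{1}{1622 + W}$
$p{\left(j,B \right)} = B + j$
$y{\left(g \right)} = \frac{39}{7}$ ($y{\left(g \right)} = \frac{2}{7} - \frac{-20 - 17}{7} = \frac{2}{7} - - \frac{37}{7} = \frac{2}{7} + \frac{37}{7} = \frac{39}{7}$)
$\left(-29662 + b{\left(-1499,-582 \right)}\right) + y{\left(-712 \right)} = \left(-29662 + \frac{1}{1622 - 1499}\right) + \frac{39}{7} = \left(-29662 + \frac{1}{123}\right) + \frac{39}{7} = - \frac{3648425}{123} + \frac{39}{7} = - \frac{25534178}{861}$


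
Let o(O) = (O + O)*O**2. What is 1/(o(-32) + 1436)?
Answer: -1/64100 ≈ -1.5601e-5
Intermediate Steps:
o(O) = 2*O**3 (o(O) = (2*O)*O**2 = 2*O**3)
1/(o(-32) + 1436) = 1/(2*(-32)**3 + 1436) = 1/(2*(-32768) + 1436) = 1/(-65536 + 1436) = 1/(-64100) = -1/64100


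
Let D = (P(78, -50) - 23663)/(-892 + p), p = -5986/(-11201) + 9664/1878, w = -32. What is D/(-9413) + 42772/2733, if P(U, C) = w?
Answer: 536072513193596401/34259611527802194 ≈ 15.647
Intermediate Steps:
P(U, C) = -32
p = 59744086/10517739 (p = -5986*(-1/11201) + 9664*(1/1878) = 5986/11201 + 4832/939 = 59744086/10517739 ≈ 5.6803)
D = 35602546515/1331725586 (D = (-32 - 23663)/(-892 + 59744086/10517739) = -23695/(-9322079102/10517739) = -23695*(-10517739/9322079102) = 35602546515/1331725586 ≈ 26.734)
D/(-9413) + 42772/2733 = (35602546515/1331725586)/(-9413) + 42772/2733 = (35602546515/1331725586)*(-1/9413) + 42772*(1/2733) = -35602546515/12535532941018 + 42772/2733 = 536072513193596401/34259611527802194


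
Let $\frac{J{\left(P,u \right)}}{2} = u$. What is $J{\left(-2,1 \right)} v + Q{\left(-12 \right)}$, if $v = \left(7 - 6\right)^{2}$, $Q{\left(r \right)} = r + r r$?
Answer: $134$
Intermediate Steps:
$Q{\left(r \right)} = r + r^{2}$
$J{\left(P,u \right)} = 2 u$
$v = 1$ ($v = 1^{2} = 1$)
$J{\left(-2,1 \right)} v + Q{\left(-12 \right)} = 2 \cdot 1 \cdot 1 - 12 \left(1 - 12\right) = 2 \cdot 1 - -132 = 2 + 132 = 134$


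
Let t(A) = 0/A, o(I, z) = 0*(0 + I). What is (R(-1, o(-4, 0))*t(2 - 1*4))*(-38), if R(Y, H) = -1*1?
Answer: 0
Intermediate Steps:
o(I, z) = 0 (o(I, z) = 0*I = 0)
t(A) = 0
R(Y, H) = -1
(R(-1, o(-4, 0))*t(2 - 1*4))*(-38) = -1*0*(-38) = 0*(-38) = 0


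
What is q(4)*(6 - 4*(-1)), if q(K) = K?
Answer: 40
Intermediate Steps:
q(4)*(6 - 4*(-1)) = 4*(6 - 4*(-1)) = 4*(6 + 4) = 4*10 = 40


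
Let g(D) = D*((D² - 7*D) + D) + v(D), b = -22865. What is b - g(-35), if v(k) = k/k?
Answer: 27359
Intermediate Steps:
v(k) = 1
g(D) = 1 + D*(D² - 6*D) (g(D) = D*((D² - 7*D) + D) + 1 = D*(D² - 6*D) + 1 = 1 + D*(D² - 6*D))
b - g(-35) = -22865 - (1 + (-35)³ - 6*(-35)²) = -22865 - (1 - 42875 - 6*1225) = -22865 - (1 - 42875 - 7350) = -22865 - 1*(-50224) = -22865 + 50224 = 27359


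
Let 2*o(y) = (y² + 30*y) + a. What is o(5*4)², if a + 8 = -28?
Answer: 232324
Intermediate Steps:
a = -36 (a = -8 - 28 = -36)
o(y) = -18 + y²/2 + 15*y (o(y) = ((y² + 30*y) - 36)/2 = (-36 + y² + 30*y)/2 = -18 + y²/2 + 15*y)
o(5*4)² = (-18 + (5*4)²/2 + 15*(5*4))² = (-18 + (½)*20² + 15*20)² = (-18 + (½)*400 + 300)² = (-18 + 200 + 300)² = 482² = 232324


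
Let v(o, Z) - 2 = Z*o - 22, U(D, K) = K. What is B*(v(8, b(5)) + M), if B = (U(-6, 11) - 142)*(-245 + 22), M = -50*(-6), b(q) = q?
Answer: 9348160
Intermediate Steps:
v(o, Z) = -20 + Z*o (v(o, Z) = 2 + (Z*o - 22) = 2 + (-22 + Z*o) = -20 + Z*o)
M = 300
B = 29213 (B = (11 - 142)*(-245 + 22) = -131*(-223) = 29213)
B*(v(8, b(5)) + M) = 29213*((-20 + 5*8) + 300) = 29213*((-20 + 40) + 300) = 29213*(20 + 300) = 29213*320 = 9348160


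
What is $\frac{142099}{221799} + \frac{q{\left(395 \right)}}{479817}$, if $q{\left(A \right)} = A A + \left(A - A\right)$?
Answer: $\frac{34262568286}{35474310261} \approx 0.96584$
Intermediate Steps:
$q{\left(A \right)} = A^{2}$ ($q{\left(A \right)} = A^{2} + 0 = A^{2}$)
$\frac{142099}{221799} + \frac{q{\left(395 \right)}}{479817} = \frac{142099}{221799} + \frac{395^{2}}{479817} = 142099 \cdot \frac{1}{221799} + 156025 \cdot \frac{1}{479817} = \frac{142099}{221799} + \frac{156025}{479817} = \frac{34262568286}{35474310261}$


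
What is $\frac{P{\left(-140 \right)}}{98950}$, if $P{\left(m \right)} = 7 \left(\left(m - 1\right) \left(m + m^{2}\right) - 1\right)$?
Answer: $- \frac{19207027}{98950} \approx -194.11$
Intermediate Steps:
$P{\left(m \right)} = -7 + 7 \left(-1 + m\right) \left(m + m^{2}\right)$ ($P{\left(m \right)} = 7 \left(\left(-1 + m\right) \left(m + m^{2}\right) - 1\right) = 7 \left(-1 + \left(-1 + m\right) \left(m + m^{2}\right)\right) = -7 + 7 \left(-1 + m\right) \left(m + m^{2}\right)$)
$\frac{P{\left(-140 \right)}}{98950} = \frac{-7 - -980 + 7 \left(-140\right)^{3}}{98950} = \left(-7 + 980 + 7 \left(-2744000\right)\right) \frac{1}{98950} = \left(-7 + 980 - 19208000\right) \frac{1}{98950} = \left(-19207027\right) \frac{1}{98950} = - \frac{19207027}{98950}$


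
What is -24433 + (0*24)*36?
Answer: -24433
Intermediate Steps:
-24433 + (0*24)*36 = -24433 + 0*36 = -24433 + 0 = -24433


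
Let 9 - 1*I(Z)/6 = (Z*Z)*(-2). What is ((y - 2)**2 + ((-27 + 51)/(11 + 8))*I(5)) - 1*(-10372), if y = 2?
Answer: 205564/19 ≈ 10819.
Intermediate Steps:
I(Z) = 54 + 12*Z**2 (I(Z) = 54 - 6*Z*Z*(-2) = 54 - 6*Z**2*(-2) = 54 - (-12)*Z**2 = 54 + 12*Z**2)
((y - 2)**2 + ((-27 + 51)/(11 + 8))*I(5)) - 1*(-10372) = ((2 - 2)**2 + ((-27 + 51)/(11 + 8))*(54 + 12*5**2)) - 1*(-10372) = (0**2 + (24/19)*(54 + 12*25)) + 10372 = (0 + (24*(1/19))*(54 + 300)) + 10372 = (0 + (24/19)*354) + 10372 = (0 + 8496/19) + 10372 = 8496/19 + 10372 = 205564/19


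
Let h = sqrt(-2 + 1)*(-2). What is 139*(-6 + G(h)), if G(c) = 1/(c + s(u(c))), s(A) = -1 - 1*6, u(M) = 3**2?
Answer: -45175/53 + 278*I/53 ≈ -852.36 + 5.2453*I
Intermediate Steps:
u(M) = 9
s(A) = -7 (s(A) = -1 - 6 = -7)
h = -2*I (h = sqrt(-1)*(-2) = I*(-2) = -2*I ≈ -2.0*I)
G(c) = 1/(-7 + c) (G(c) = 1/(c - 7) = 1/(-7 + c))
139*(-6 + G(h)) = 139*(-6 + 1/(-7 - 2*I)) = 139*(-6 + (-7 + 2*I)/53) = -834 + 139*(-7 + 2*I)/53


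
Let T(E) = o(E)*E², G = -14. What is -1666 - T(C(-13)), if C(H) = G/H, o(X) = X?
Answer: -3662946/2197 ≈ -1667.2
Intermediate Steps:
C(H) = -14/H
T(E) = E³ (T(E) = E*E² = E³)
-1666 - T(C(-13)) = -1666 - (-14/(-13))³ = -1666 - (-14*(-1/13))³ = -1666 - (14/13)³ = -1666 - 1*2744/2197 = -1666 - 2744/2197 = -3662946/2197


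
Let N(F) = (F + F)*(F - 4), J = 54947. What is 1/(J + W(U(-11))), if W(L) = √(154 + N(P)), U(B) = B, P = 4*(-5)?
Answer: 54947/3019171695 - √1114/3019171695 ≈ 1.8188e-5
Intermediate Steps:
P = -20
N(F) = 2*F*(-4 + F) (N(F) = (2*F)*(-4 + F) = 2*F*(-4 + F))
W(L) = √1114 (W(L) = √(154 + 2*(-20)*(-4 - 20)) = √(154 + 2*(-20)*(-24)) = √(154 + 960) = √1114)
1/(J + W(U(-11))) = 1/(54947 + √1114)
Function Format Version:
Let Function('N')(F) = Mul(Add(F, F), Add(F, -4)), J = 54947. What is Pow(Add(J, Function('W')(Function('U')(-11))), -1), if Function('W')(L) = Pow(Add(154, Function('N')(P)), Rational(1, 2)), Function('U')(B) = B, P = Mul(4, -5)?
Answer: Add(Rational(54947, 3019171695), Mul(Rational(-1, 3019171695), Pow(1114, Rational(1, 2)))) ≈ 1.8188e-5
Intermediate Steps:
P = -20
Function('N')(F) = Mul(2, F, Add(-4, F)) (Function('N')(F) = Mul(Mul(2, F), Add(-4, F)) = Mul(2, F, Add(-4, F)))
Function('W')(L) = Pow(1114, Rational(1, 2)) (Function('W')(L) = Pow(Add(154, Mul(2, -20, Add(-4, -20))), Rational(1, 2)) = Pow(Add(154, Mul(2, -20, -24)), Rational(1, 2)) = Pow(Add(154, 960), Rational(1, 2)) = Pow(1114, Rational(1, 2)))
Pow(Add(J, Function('W')(Function('U')(-11))), -1) = Pow(Add(54947, Pow(1114, Rational(1, 2))), -1)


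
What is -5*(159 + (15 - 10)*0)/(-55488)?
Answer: 265/18496 ≈ 0.014327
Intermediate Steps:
-5*(159 + (15 - 10)*0)/(-55488) = -5*(159 + 5*0)*(-1/55488) = -5*(159 + 0)*(-1/55488) = -5*159*(-1/55488) = -795*(-1/55488) = 265/18496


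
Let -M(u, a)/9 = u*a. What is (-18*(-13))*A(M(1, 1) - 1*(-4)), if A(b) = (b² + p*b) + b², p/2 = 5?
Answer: 0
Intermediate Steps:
p = 10 (p = 2*5 = 10)
M(u, a) = -9*a*u (M(u, a) = -9*u*a = -9*a*u)
A(b) = 2*b² + 10*b (A(b) = (b² + 10*b) + b² = 2*b² + 10*b)
(-18*(-13))*A(M(1, 1) - 1*(-4)) = (-18*(-13))*(2*(-9*1*1 - 1*(-4))*(5 + (-9*1*1 - 1*(-4)))) = 234*(2*(-9 + 4)*(5 + (-9 + 4))) = 234*(2*(-5)*(5 - 5)) = 234*(2*(-5)*0) = 234*0 = 0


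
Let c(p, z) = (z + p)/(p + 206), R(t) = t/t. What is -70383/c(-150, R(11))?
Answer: 3941448/149 ≈ 26453.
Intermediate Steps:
R(t) = 1
c(p, z) = (p + z)/(206 + p)
-70383/c(-150, R(11)) = -70383*(206 - 150)/(-150 + 1) = -70383/(-149/56) = -70383*(-56/149) = 3941448/149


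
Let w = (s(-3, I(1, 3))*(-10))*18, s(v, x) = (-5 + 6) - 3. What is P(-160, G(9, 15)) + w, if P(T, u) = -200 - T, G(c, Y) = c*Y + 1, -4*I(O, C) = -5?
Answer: 320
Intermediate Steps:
I(O, C) = 5/4 (I(O, C) = -¼*(-5) = 5/4)
G(c, Y) = 1 + Y*c (G(c, Y) = Y*c + 1 = 1 + Y*c)
s(v, x) = -2 (s(v, x) = 1 - 3 = -2)
w = 360 (w = -2*(-10)*18 = 20*18 = 360)
P(-160, G(9, 15)) + w = (-200 - 1*(-160)) + 360 = (-200 + 160) + 360 = -40 + 360 = 320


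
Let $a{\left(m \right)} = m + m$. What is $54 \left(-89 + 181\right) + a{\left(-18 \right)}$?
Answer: $4932$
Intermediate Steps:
$a{\left(m \right)} = 2 m$
$54 \left(-89 + 181\right) + a{\left(-18 \right)} = 54 \left(-89 + 181\right) + 2 \left(-18\right) = 54 \cdot 92 - 36 = 4968 - 36 = 4932$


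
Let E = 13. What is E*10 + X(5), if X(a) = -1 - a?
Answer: 124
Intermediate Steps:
E*10 + X(5) = 13*10 + (-1 - 1*5) = 130 + (-1 - 5) = 130 - 6 = 124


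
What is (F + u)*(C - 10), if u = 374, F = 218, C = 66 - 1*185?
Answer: -76368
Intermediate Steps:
C = -119 (C = 66 - 185 = -119)
(F + u)*(C - 10) = (218 + 374)*(-119 - 10) = 592*(-129) = -76368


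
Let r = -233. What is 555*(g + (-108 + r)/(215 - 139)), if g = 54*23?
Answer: 52198305/76 ≈ 6.8682e+5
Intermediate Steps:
g = 1242
555*(g + (-108 + r)/(215 - 139)) = 555*(1242 + (-108 - 233)/(215 - 139)) = 555*(1242 - 341/76) = 555*(94051/76) = 52198305/76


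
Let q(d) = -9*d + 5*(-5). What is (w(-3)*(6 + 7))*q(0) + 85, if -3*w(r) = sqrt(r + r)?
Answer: 85 + 325*I*sqrt(6)/3 ≈ 85.0 + 265.36*I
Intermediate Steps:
w(r) = -sqrt(2)*sqrt(r)/3 (w(r) = -sqrt(r + r)/3 = -sqrt(2)*sqrt(r)/3)
q(d) = -25 - 9*d (q(d) = -9*d - 25 = -25 - 9*d)
(w(-3)*(6 + 7))*q(0) + 85 = ((-sqrt(2)*sqrt(-3)/3)*(6 + 7))*(-25 - 9*0) + 85 = (-sqrt(2)*I*sqrt(3)/3*13)*(-25 + 0) + 85 = (-I*sqrt(6)/3*13)*(-25) + 85 = -13*I*sqrt(6)/3*(-25) + 85 = 325*I*sqrt(6)/3 + 85 = 85 + 325*I*sqrt(6)/3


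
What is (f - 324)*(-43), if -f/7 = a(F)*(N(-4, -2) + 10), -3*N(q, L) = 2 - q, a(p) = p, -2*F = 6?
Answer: 6708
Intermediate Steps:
F = -3 (F = -½*6 = -3)
N(q, L) = -⅔ + q/3 (N(q, L) = -(2 - q)/3 = -⅔ + q/3)
f = 168 (f = -(-21)*((-⅔ + (⅓)*(-4)) + 10) = -(-21)*((-⅔ - 4/3) + 10) = -(-21)*(-2 + 10) = -(-21)*8 = -7*(-24) = 168)
(f - 324)*(-43) = (168 - 324)*(-43) = -156*(-43) = 6708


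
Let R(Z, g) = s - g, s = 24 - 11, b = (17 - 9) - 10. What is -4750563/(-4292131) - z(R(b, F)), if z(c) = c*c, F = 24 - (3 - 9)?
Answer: -1235675296/4292131 ≈ -287.89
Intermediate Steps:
b = -2 (b = 8 - 10 = -2)
s = 13
F = 30 (F = 24 - 1*(-6) = 24 + 6 = 30)
R(Z, g) = 13 - g
z(c) = c²
-4750563/(-4292131) - z(R(b, F)) = -4750563/(-4292131) - (13 - 1*30)² = -4750563*(-1/4292131) - (13 - 30)² = 4750563/4292131 - 1*(-17)² = 4750563/4292131 - 1*289 = 4750563/4292131 - 289 = -1235675296/4292131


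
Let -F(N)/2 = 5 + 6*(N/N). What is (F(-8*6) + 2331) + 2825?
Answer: 5134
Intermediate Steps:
F(N) = -22 (F(N) = -2*(5 + 6*(N/N)) = -2*(5 + 6*1) = -2*(5 + 6) = -2*11 = -22)
(F(-8*6) + 2331) + 2825 = (-22 + 2331) + 2825 = 2309 + 2825 = 5134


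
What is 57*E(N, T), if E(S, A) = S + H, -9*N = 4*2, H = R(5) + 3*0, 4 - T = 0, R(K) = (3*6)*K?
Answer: 15238/3 ≈ 5079.3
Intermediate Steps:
R(K) = 18*K
T = 4 (T = 4 - 1*0 = 4 + 0 = 4)
H = 90 (H = 18*5 + 3*0 = 90 + 0 = 90)
N = -8/9 (N = -4*2/9 = -⅑*8 = -8/9 ≈ -0.88889)
E(S, A) = 90 + S (E(S, A) = S + 90 = 90 + S)
57*E(N, T) = 57*(90 - 8/9) = 57*(802/9) = 15238/3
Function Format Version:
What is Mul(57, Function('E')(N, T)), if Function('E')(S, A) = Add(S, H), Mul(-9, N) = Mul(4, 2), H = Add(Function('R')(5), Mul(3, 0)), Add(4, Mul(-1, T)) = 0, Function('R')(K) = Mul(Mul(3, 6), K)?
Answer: Rational(15238, 3) ≈ 5079.3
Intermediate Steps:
Function('R')(K) = Mul(18, K)
T = 4 (T = Add(4, Mul(-1, 0)) = Add(4, 0) = 4)
H = 90 (H = Add(Mul(18, 5), Mul(3, 0)) = Add(90, 0) = 90)
N = Rational(-8, 9) (N = Mul(Rational(-1, 9), Mul(4, 2)) = Mul(Rational(-1, 9), 8) = Rational(-8, 9) ≈ -0.88889)
Function('E')(S, A) = Add(90, S) (Function('E')(S, A) = Add(S, 90) = Add(90, S))
Mul(57, Function('E')(N, T)) = Mul(57, Add(90, Rational(-8, 9))) = Mul(57, Rational(802, 9)) = Rational(15238, 3)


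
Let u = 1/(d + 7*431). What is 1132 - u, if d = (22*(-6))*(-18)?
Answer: 6104875/5393 ≈ 1132.0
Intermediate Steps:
d = 2376 (d = -132*(-18) = 2376)
u = 1/5393 (u = 1/(2376 + 7*431) = 1/(2376 + 3017) = 1/5393 ≈ 0.00018543)
1132 - u = 1132 - 1*1/5393 = 1132 - 1/5393 = 6104875/5393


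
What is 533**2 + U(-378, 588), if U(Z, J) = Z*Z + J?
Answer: 427561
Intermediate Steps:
U(Z, J) = J + Z**2 (U(Z, J) = Z**2 + J = J + Z**2)
533**2 + U(-378, 588) = 533**2 + (588 + (-378)**2) = 284089 + (588 + 142884) = 284089 + 143472 = 427561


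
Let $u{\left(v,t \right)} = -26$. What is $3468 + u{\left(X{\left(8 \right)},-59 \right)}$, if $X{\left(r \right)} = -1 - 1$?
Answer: $3442$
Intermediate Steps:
$X{\left(r \right)} = -2$ ($X{\left(r \right)} = -1 - 1 = -2$)
$3468 + u{\left(X{\left(8 \right)},-59 \right)} = 3468 - 26 = 3442$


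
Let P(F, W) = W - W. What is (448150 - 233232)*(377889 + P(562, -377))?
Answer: 81215148102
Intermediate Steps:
P(F, W) = 0
(448150 - 233232)*(377889 + P(562, -377)) = (448150 - 233232)*(377889 + 0) = 214918*377889 = 81215148102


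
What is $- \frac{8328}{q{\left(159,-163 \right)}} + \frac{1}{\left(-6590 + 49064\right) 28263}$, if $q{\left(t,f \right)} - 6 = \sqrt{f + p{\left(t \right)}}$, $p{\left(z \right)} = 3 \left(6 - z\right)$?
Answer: $- \frac{29991859467079}{394945635798} + \frac{4164 i \sqrt{622}}{329} \approx -75.939 + 315.65 i$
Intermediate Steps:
$p{\left(z \right)} = 18 - 3 z$
$q{\left(t,f \right)} = 6 + \sqrt{18 + f - 3 t}$ ($q{\left(t,f \right)} = 6 + \sqrt{f - \left(-18 + 3 t\right)} = 6 + \sqrt{18 + f - 3 t}$)
$- \frac{8328}{q{\left(159,-163 \right)}} + \frac{1}{\left(-6590 + 49064\right) 28263} = - \frac{8328}{6 + \sqrt{18 - 163 - 477}} + \frac{1}{\left(-6590 + 49064\right) 28263} = - \frac{8328}{6 + \sqrt{18 - 163 - 477}} + \frac{1}{42474} \cdot \frac{1}{28263} = - \frac{8328}{6 + \sqrt{-622}} + \frac{1}{42474} \cdot \frac{1}{28263} = - \frac{8328}{6 + i \sqrt{622}} + \frac{1}{1200442662} = \frac{1}{1200442662} - \frac{8328}{6 + i \sqrt{622}}$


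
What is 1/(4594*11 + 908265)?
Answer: 1/958799 ≈ 1.0430e-6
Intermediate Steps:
1/(4594*11 + 908265) = 1/(50534 + 908265) = 1/958799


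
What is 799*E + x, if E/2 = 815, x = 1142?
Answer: 1303512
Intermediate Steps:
E = 1630 (E = 2*815 = 1630)
799*E + x = 799*1630 + 1142 = 1302370 + 1142 = 1303512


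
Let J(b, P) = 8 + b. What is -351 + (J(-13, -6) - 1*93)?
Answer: -449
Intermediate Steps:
-351 + (J(-13, -6) - 1*93) = -351 + ((8 - 13) - 1*93) = -351 + (-5 - 93) = -351 - 98 = -449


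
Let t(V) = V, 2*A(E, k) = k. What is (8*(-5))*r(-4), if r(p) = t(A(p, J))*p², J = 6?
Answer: -1920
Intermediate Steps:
A(E, k) = k/2
r(p) = 3*p² (r(p) = ((½)*6)*p² = 3*p²)
(8*(-5))*r(-4) = (8*(-5))*(3*(-4)²) = -120*16 = -40*48 = -1920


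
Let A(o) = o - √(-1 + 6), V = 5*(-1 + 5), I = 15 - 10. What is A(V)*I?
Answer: 100 - 5*√5 ≈ 88.820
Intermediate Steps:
I = 5
V = 20 (V = 5*4 = 20)
A(o) = o - √5
A(V)*I = (20 - √5)*5 = 100 - 5*√5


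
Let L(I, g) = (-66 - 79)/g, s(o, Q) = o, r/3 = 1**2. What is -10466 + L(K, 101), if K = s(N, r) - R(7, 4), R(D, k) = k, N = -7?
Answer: -1057211/101 ≈ -10467.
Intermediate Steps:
r = 3 (r = 3*1**2 = 3*1 = 3)
K = -11 (K = -7 - 1*4 = -7 - 4 = -11)
L(I, g) = -145/g
-10466 + L(K, 101) = -10466 - 145/101 = -1057211/101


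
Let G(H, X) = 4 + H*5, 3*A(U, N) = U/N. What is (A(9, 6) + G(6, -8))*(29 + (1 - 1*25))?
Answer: 345/2 ≈ 172.50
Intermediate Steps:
A(U, N) = U/(3*N) (A(U, N) = (U/N)/3 = U/(3*N))
G(H, X) = 4 + 5*H
(A(9, 6) + G(6, -8))*(29 + (1 - 1*25)) = ((⅓)*9/6 + (4 + 5*6))*(29 + (1 - 1*25)) = ((⅓)*9*(⅙) + (4 + 30))*(29 + (1 - 25)) = (½ + 34)*(29 - 24) = (69/2)*5 = 345/2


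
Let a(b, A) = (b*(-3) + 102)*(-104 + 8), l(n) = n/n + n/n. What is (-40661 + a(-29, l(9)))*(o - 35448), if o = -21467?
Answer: 3346886575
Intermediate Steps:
l(n) = 2 (l(n) = 1 + 1 = 2)
a(b, A) = -9792 + 288*b (a(b, A) = (-3*b + 102)*(-96) = (102 - 3*b)*(-96) = -9792 + 288*b)
(-40661 + a(-29, l(9)))*(o - 35448) = (-40661 + (-9792 + 288*(-29)))*(-21467 - 35448) = (-40661 + (-9792 - 8352))*(-56915) = (-40661 - 18144)*(-56915) = -58805*(-56915) = 3346886575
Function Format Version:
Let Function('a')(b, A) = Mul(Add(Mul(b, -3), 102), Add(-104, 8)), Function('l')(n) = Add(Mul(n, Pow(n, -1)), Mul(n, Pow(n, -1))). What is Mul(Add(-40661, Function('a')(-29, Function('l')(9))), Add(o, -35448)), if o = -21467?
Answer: 3346886575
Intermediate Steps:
Function('l')(n) = 2 (Function('l')(n) = Add(1, 1) = 2)
Function('a')(b, A) = Add(-9792, Mul(288, b)) (Function('a')(b, A) = Mul(Add(Mul(-3, b), 102), -96) = Mul(Add(102, Mul(-3, b)), -96) = Add(-9792, Mul(288, b)))
Mul(Add(-40661, Function('a')(-29, Function('l')(9))), Add(o, -35448)) = Mul(Add(-40661, Add(-9792, Mul(288, -29))), Add(-21467, -35448)) = Mul(Add(-40661, Add(-9792, -8352)), -56915) = Mul(Add(-40661, -18144), -56915) = Mul(-58805, -56915) = 3346886575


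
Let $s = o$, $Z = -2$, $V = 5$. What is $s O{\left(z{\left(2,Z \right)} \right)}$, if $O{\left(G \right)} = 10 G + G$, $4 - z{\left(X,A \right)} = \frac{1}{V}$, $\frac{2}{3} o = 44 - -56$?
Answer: $6270$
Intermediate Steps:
$o = 150$ ($o = \frac{3 \left(44 - -56\right)}{2} = \frac{3 \left(44 + 56\right)}{2} = \frac{3}{2} \cdot 100 = 150$)
$z{\left(X,A \right)} = \frac{19}{5}$ ($z{\left(X,A \right)} = 4 - \frac{1}{5} = \frac{19}{5}$)
$s = 150$
$O{\left(G \right)} = 11 G$
$s O{\left(z{\left(2,Z \right)} \right)} = 150 \cdot 11 \cdot \frac{19}{5} = 150 \cdot \frac{209}{5} = 6270$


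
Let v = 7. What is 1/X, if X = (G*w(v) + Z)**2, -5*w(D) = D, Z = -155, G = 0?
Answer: 1/24025 ≈ 4.1623e-5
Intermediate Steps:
w(D) = -D/5
X = 24025 (X = (0*(-1/5*7) - 155)**2 = (0*(-7/5) - 155)**2 = (0 - 155)**2 = (-155)**2 = 24025)
1/X = 1/24025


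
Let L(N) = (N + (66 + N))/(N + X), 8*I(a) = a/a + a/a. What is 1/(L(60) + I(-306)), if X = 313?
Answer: 1492/1117 ≈ 1.3357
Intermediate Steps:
I(a) = ¼ (I(a) = (a/a + a/a)/8 = (1 + 1)/8 = (⅛)*2 = ¼)
L(N) = (66 + 2*N)/(313 + N) (L(N) = (N + (66 + N))/(N + 313) = (66 + 2*N)/(313 + N))
1/(L(60) + I(-306)) = 1/(2*(33 + 60)/(313 + 60) + ¼) = 1/(2*93/373 + ¼) = 1/(2*(1/373)*93 + ¼) = 1/(186/373 + ¼) = 1/(1117/1492) = 1492/1117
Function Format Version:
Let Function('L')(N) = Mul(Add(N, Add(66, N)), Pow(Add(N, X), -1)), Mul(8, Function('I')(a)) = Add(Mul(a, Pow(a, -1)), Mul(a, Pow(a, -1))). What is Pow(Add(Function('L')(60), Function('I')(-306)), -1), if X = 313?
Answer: Rational(1492, 1117) ≈ 1.3357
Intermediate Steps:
Function('I')(a) = Rational(1, 4) (Function('I')(a) = Mul(Rational(1, 8), Add(Mul(a, Pow(a, -1)), Mul(a, Pow(a, -1)))) = Mul(Rational(1, 8), Add(1, 1)) = Mul(Rational(1, 8), 2) = Rational(1, 4))
Function('L')(N) = Mul(Pow(Add(313, N), -1), Add(66, Mul(2, N))) (Function('L')(N) = Mul(Add(N, Add(66, N)), Pow(Add(N, 313), -1)) = Mul(Add(66, Mul(2, N)), Pow(Add(313, N), -1)) = Mul(Pow(Add(313, N), -1), Add(66, Mul(2, N))))
Pow(Add(Function('L')(60), Function('I')(-306)), -1) = Pow(Add(Mul(2, Pow(Add(313, 60), -1), Add(33, 60)), Rational(1, 4)), -1) = Pow(Add(Mul(2, Pow(373, -1), 93), Rational(1, 4)), -1) = Pow(Add(Mul(2, Rational(1, 373), 93), Rational(1, 4)), -1) = Pow(Add(Rational(186, 373), Rational(1, 4)), -1) = Pow(Rational(1117, 1492), -1) = Rational(1492, 1117)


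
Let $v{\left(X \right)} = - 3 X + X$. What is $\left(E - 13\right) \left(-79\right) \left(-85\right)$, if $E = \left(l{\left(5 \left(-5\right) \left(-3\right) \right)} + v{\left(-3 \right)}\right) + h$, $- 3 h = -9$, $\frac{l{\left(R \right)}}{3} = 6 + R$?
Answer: $1604885$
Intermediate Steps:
$v{\left(X \right)} = - 2 X$
$l{\left(R \right)} = 18 + 3 R$ ($l{\left(R \right)} = 3 \left(6 + R\right) = 18 + 3 R$)
$h = 3$ ($h = \left(- \frac{1}{3}\right) \left(-9\right) = 3$)
$E = 252$ ($E = \left(\left(18 + 3 \cdot 5 \left(-5\right) \left(-3\right)\right) - -6\right) + 3 = \left(\left(18 + 3 \left(\left(-25\right) \left(-3\right)\right)\right) + 6\right) + 3 = \left(\left(18 + 3 \cdot 75\right) + 6\right) + 3 = \left(\left(18 + 225\right) + 6\right) + 3 = \left(243 + 6\right) + 3 = 249 + 3 = 252$)
$\left(E - 13\right) \left(-79\right) \left(-85\right) = \left(252 - 13\right) \left(-79\right) \left(-85\right) = 239 \left(-79\right) \left(-85\right) = \left(-18881\right) \left(-85\right) = 1604885$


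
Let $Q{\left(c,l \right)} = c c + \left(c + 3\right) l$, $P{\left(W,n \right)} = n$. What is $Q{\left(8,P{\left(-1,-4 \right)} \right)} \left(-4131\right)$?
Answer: $-82620$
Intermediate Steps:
$Q{\left(c,l \right)} = c^{2} + l \left(3 + c\right)$ ($Q{\left(c,l \right)} = c^{2} + \left(3 + c\right) l = c^{2} + l \left(3 + c\right)$)
$Q{\left(8,P{\left(-1,-4 \right)} \right)} \left(-4131\right) = \left(8^{2} + 3 \left(-4\right) + 8 \left(-4\right)\right) \left(-4131\right) = \left(64 - 12 - 32\right) \left(-4131\right) = 20 \left(-4131\right) = -82620$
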